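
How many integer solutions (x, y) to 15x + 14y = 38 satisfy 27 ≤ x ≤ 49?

1

gcd(15, 14):
  15 = 1·14 + 1
  14 = 14·1
so gcd(15, 14) = 1.
Back-substitute for Bézout coefficients:
  1 = 15 - 1·14
  ... = 15·(1) + 14·(-1)
Scale by 38: particular solution (38, -38); reduce x mod 14: (10, -8).
General solution: x = 10 + 14t, y = -8 - 15t for integer t.
27 ≤ 10 + 14t ≤ 49 gives t ∈ [2, 2], which is 1 value.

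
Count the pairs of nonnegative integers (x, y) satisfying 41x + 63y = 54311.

21

gcd(63, 41):
  63 = 1×41 + 22
  41 = 1×22 + 19
  22 = 1×19 + 3
  19 = 6×3 + 1
  3 = 3×1
so gcd(63, 41) = 1.
Back-substitute for Bézout coefficients:
  1 = 19 - 6×3
  ... = 41×(20) + 63×(-13)
Scale by 54311: one solution is (1086220, -706043). Reduce x mod 63: (37, 838).
General: x = 37 + 63t, y = 838 - 41t.
x ≥ 0 ⇒ t ≥ 0; y ≥ 0 ⇒ t ≤ 20. So t ∈ [0, 20]: 21 solutions.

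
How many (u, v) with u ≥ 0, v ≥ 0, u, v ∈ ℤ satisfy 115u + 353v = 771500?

gcd(353, 115) = 1  (353 = 3×115 + 8, 115 = 14×8 + 3, 8 = 2×3 + 2, 3 = 1×2 + 1, 2 = 2×1).
Back-substituting, 115×(132) + 353×(-43) = 1.
Scale by 771500: one solution is (101838000, -33174500). Reduce u mod 353: (324, 2080).
General: u = 324 + 353t, v = 2080 - 115t.
u ≥ 0 ⇒ t ≥ 0; v ≥ 0 ⇒ t ≤ 18. So t ∈ [0, 18]: 19 solutions.

19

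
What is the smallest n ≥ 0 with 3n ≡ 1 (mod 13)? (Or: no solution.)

gcd(13, 3):
  13 = 4×3 + 1
  3 = 3×1
so gcd(13, 3) = 1.
1 divides 1, so solutions exist.
Back-substitute for Bézout coefficients:
  1 = 13 - 4×3
  ... = 3×(-4) + 13×(1)
So 3×(-4) ≡ 1 (mod 13); multiply by 1: n ≡ -4 (mod 13).
Smallest nonnegative: n = -4 mod 13 = 9.

9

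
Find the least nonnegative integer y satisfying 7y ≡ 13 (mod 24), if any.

gcd(24, 7):
  24 = 3*7 + 3
  7 = 2*3 + 1
  3 = 3*1
so gcd(24, 7) = 1.
1 divides 13, so solutions exist.
Back-substitute for Bézout coefficients:
  1 = 7 - 2*3
  ... = 7*(7) + 24*(-2)
So 7*(7) ≡ 1 (mod 24); multiply by 13: y ≡ 91 (mod 24).
Smallest nonnegative: y = 91 mod 24 = 19.

19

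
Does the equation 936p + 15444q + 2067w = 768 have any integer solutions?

gcd(15444, 936) = 468  (15444 = 16×936 + 468, 936 = 2×468).
gcd(468, 2067) = 39.
39 does not divide 768 (remainder 27), so no integer solutions.

no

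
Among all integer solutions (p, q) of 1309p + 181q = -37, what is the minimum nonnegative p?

81

gcd(1309, 181):
  1309 = 7×181 + 42
  181 = 4×42 + 13
  42 = 3×13 + 3
  13 = 4×3 + 1
  3 = 3×1
so gcd(1309, 181) = 1.
1 divides -37, so solutions exist.
Back-substitute for Bézout coefficients:
  1 = 13 - 4×3
  ... = 1309×(-56) + 181×(405)
Scale by -37/1 = -37: (p₀, q₀) = (2072, -14985).
General solution: p = 2072 + 181t, q = -14985 - 1309t for integer t.
p ≥ 0: smallest is 2072 mod 181 = 81 (at t = -11), with q = -586.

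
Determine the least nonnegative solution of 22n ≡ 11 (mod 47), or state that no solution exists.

24

gcd(47, 22) = 1.
1 divides 11, so solutions exist.
By Bézout, 22·(15) + 47·(-7) = 1.
So 22·(15) ≡ 1 (mod 47); multiply by 11: n ≡ 165 (mod 47).
Smallest nonnegative: n = 165 mod 47 = 24.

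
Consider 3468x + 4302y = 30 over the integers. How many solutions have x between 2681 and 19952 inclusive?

24

gcd(4302, 3468):
  4302 = 1×3468 + 834
  3468 = 4×834 + 132
  834 = 6×132 + 42
  132 = 3×42 + 6
  42 = 7×6
so gcd(4302, 3468) = 6.
Back-substitute for Bézout coefficients:
  6 = 132 - 3×42
  ... = 3468×(98) + 4302×(-79)
Scale by 5: particular solution (490, -395); reduce x mod 717: (490, -395).
General solution: x = 490 + 717t, y = -395 - 578t for integer t.
2681 ≤ 490 + 717t ≤ 19952 gives t ∈ [4, 27], which is 24 values.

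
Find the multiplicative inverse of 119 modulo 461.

31

gcd(461, 119) = 1.
By Bézout, 119×(31) + 461×(-8) = 1.
So 119×31 ≡ 1 (mod 461), and 31 mod 461 = 31.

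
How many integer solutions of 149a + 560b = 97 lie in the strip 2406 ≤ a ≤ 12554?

gcd(560, 149):
  560 = 3×149 + 113
  149 = 1×113 + 36
  113 = 3×36 + 5
  36 = 7×5 + 1
  5 = 5×1
so gcd(560, 149) = 1.
Back-substitute for Bézout coefficients:
  1 = 36 - 7×5
  ... = 149×(109) + 560×(-29)
Scale by 97: particular solution (10573, -2813); reduce a mod 560: (493, -131).
General solution: a = 493 + 560t, b = -131 - 149t for integer t.
2406 ≤ 493 + 560t ≤ 12554 gives t ∈ [4, 21], which is 18 values.

18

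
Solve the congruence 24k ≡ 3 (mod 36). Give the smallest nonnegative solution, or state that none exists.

no solution

gcd(36, 24) = 12.
12 does not divide 3, so the congruence has no solution.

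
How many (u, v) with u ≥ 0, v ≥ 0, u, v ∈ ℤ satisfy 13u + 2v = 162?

7

gcd(13, 2) = 1.
By Bézout, 13*(1) + 2*(-6) = 1.
One solution: (0, 81).
General: u = 0 + 2t, v = 81 - 13t.
u ≥ 0 ⇒ t ≥ 0; v ≥ 0 ⇒ t ≤ 6. So t ∈ [0, 6]: 7 solutions.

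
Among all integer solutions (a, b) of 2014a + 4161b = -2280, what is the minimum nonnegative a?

3

gcd(4161, 2014) = 19.
19 divides -2280, so solutions exist.
By Bézout, 2014×(31) + 4161×(-15) = 19.
Scale by -2280/19 = -120: (a₀, b₀) = (-3720, 1800).
General solution: a = -3720 + 219t, b = 1800 - 106t for integer t.
a ≥ 0: smallest is -3720 mod 219 = 3 (at t = 17), with b = -2.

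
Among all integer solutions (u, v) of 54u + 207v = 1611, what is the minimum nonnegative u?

3

gcd(207, 54):
  207 = 3×54 + 45
  54 = 1×45 + 9
  45 = 5×9
so gcd(207, 54) = 9.
9 divides 1611, so solutions exist.
Back-substitute for Bézout coefficients:
  9 = 54 - 1×45
  ... = 54×(4) + 207×(-1)
Scale by 1611/9 = 179: (u₀, v₀) = (716, -179).
General solution: u = 716 + 23t, v = -179 - 6t for integer t.
u ≥ 0: smallest is 716 mod 23 = 3 (at t = -31), with v = 7.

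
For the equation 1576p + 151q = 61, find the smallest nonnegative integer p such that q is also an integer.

gcd(1576, 151) = 1  (1576 = 10*151 + 66, 151 = 2*66 + 19, 66 = 3*19 + 9, 19 = 2*9 + 1, 9 = 9*1).
1 divides 61, so solutions exist.
Back-substituting, 1576*(-16) + 151*(167) = 1.
Scale by 61/1 = 61: (p₀, q₀) = (-976, 10187).
General solution: p = -976 + 151t, q = 10187 - 1576t for integer t.
p ≥ 0: smallest is -976 mod 151 = 81 (at t = 7), with q = -845.

81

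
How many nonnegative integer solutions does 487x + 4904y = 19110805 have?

8

gcd(4904, 487) = 1.
By Bézout, 487*(-433) + 4904*(43) = 1.
One solution: (1611, 3737).
General: x = 1611 + 4904t, y = 3737 - 487t.
x ≥ 0 ⇒ t ≥ 0; y ≥ 0 ⇒ t ≤ 7. So t ∈ [0, 7]: 8 solutions.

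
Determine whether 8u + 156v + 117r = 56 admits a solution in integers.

yes

gcd(156, 8) = 4  (156 = 19·8 + 4, 8 = 2·4).
gcd(4, 117) = 1.
1 divides 56, so integer solutions exist.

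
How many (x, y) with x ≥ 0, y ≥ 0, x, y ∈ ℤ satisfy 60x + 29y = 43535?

gcd(60, 29) = 1.
By Bézout, 60·(-14) + 29·(29) = 1.
One solution: (3, 1495).
General: x = 3 + 29t, y = 1495 - 60t.
x ≥ 0 ⇒ t ≥ 0; y ≥ 0 ⇒ t ≤ 24. So t ∈ [0, 24]: 25 solutions.

25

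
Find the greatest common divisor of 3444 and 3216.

gcd(3444, 3216) = 12  (3444 = 1×3216 + 228, 3216 = 14×228 + 24, 228 = 9×24 + 12, 24 = 2×12).

12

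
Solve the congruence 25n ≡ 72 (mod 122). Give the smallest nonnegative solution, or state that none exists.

gcd(122, 25):
  122 = 4·25 + 22
  25 = 1·22 + 3
  22 = 7·3 + 1
  3 = 3·1
so gcd(122, 25) = 1.
1 divides 72, so solutions exist.
Back-substitute for Bézout coefficients:
  1 = 22 - 7·3
  ... = 25·(-39) + 122·(8)
So 25·(-39) ≡ 1 (mod 122); multiply by 72: n ≡ -2808 (mod 122).
Smallest nonnegative: n = -2808 mod 122 = 120.

120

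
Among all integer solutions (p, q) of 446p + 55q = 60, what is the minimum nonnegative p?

10

gcd(446, 55):
  446 = 8*55 + 6
  55 = 9*6 + 1
  6 = 6*1
so gcd(446, 55) = 1.
1 divides 60, so solutions exist.
Back-substitute for Bézout coefficients:
  1 = 55 - 9*6
  ... = 446*(-9) + 55*(73)
Scale by 60/1 = 60: (p₀, q₀) = (-540, 4380).
General solution: p = -540 + 55t, q = 4380 - 446t for integer t.
p ≥ 0: smallest is -540 mod 55 = 10 (at t = 10), with q = -80.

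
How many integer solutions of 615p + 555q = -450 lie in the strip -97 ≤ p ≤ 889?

26

gcd(615, 555):
  615 = 1·555 + 60
  555 = 9·60 + 15
  60 = 4·15
so gcd(615, 555) = 15.
Back-substitute for Bézout coefficients:
  15 = 555 - 9·60
  ... = 615·(-9) + 555·(10)
Scale by -30: particular solution (270, -300); reduce p mod 37: (11, -13).
General solution: p = 11 + 37t, q = -13 - 41t for integer t.
-97 ≤ 11 + 37t ≤ 889 gives t ∈ [-2, 23], which is 26 values.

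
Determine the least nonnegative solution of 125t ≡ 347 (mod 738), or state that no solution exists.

481

gcd(738, 125):
  738 = 5×125 + 113
  125 = 1×113 + 12
  113 = 9×12 + 5
  12 = 2×5 + 2
  5 = 2×2 + 1
  2 = 2×1
so gcd(738, 125) = 1.
1 divides 347, so solutions exist.
Back-substitute for Bézout coefficients:
  1 = 5 - 2×2
  ... = 125×(-307) + 738×(52)
So 125×(-307) ≡ 1 (mod 738); multiply by 347: t ≡ -106529 (mod 738).
Smallest nonnegative: t = -106529 mod 738 = 481.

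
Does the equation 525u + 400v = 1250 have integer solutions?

gcd(525, 400) = 25  (525 = 1*400 + 125, 400 = 3*125 + 25, 125 = 5*25).
25 divides 1250, so integer solutions exist.

yes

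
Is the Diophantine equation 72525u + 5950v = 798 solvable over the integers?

gcd(72525, 5950) = 25  (72525 = 12·5950 + 1125, 5950 = 5·1125 + 325, 1125 = 3·325 + 150, 325 = 2·150 + 25, 150 = 6·25).
25 does not divide 798 (remainder 23), so no integer solutions.

no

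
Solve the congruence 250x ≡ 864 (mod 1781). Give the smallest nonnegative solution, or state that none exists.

gcd(1781, 250):
  1781 = 7×250 + 31
  250 = 8×31 + 2
  31 = 15×2 + 1
  2 = 2×1
so gcd(1781, 250) = 1.
1 divides 864, so solutions exist.
Back-substitute for Bézout coefficients:
  1 = 31 - 15×2
  ... = 250×(-862) + 1781×(121)
So 250×(-862) ≡ 1 (mod 1781); multiply by 864: x ≡ -744768 (mod 1781).
Smallest nonnegative: x = -744768 mod 1781 = 1471.

1471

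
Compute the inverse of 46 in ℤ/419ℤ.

82

gcd(419, 46) = 1  (419 = 9*46 + 5, 46 = 9*5 + 1, 5 = 5*1).
Back-substituting, 46*(82) + 419*(-9) = 1.
So 46*82 ≡ 1 (mod 419), and 82 mod 419 = 82.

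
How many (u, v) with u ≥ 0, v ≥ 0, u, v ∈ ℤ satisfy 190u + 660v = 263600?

gcd(660, 190) = 10  (660 = 3×190 + 90, 190 = 2×90 + 10, 90 = 9×10).
Back-substituting, 190×(7) + 660×(-2) = 10.
Scale by 26360: one solution is (184520, -52720). Reduce u mod 66: (50, 385).
General: u = 50 + 66t, v = 385 - 19t.
u ≥ 0 ⇒ t ≥ 0; v ≥ 0 ⇒ t ≤ 20. So t ∈ [0, 20]: 21 solutions.

21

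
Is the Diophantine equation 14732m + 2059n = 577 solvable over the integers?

gcd(14732, 2059):
  14732 = 7×2059 + 319
  2059 = 6×319 + 145
  319 = 2×145 + 29
  145 = 5×29
so gcd(14732, 2059) = 29.
29 does not divide 577 (remainder 26), so no integer solutions.

no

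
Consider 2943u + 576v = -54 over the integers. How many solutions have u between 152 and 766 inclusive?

gcd(2943, 576):
  2943 = 5·576 + 63
  576 = 9·63 + 9
  63 = 7·9
so gcd(2943, 576) = 9.
Back-substitute for Bézout coefficients:
  9 = 576 - 9·63
  ... = 2943·(-9) + 576·(46)
Scale by -6: particular solution (54, -276); reduce u mod 64: (54, -276).
General solution: u = 54 + 64t, v = -276 - 327t for integer t.
152 ≤ 54 + 64t ≤ 766 gives t ∈ [2, 11], which is 10 values.

10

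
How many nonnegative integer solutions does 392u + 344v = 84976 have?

5

gcd(392, 344) = 8.
By Bézout, 392·(-7) + 344·(8) = 8.
One solution: (36, 206).
General: u = 36 + 43t, v = 206 - 49t.
u ≥ 0 ⇒ t ≥ 0; v ≥ 0 ⇒ t ≤ 4. So t ∈ [0, 4]: 5 solutions.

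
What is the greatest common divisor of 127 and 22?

1

gcd(127, 22) = 1  (127 = 5·22 + 17, 22 = 1·17 + 5, 17 = 3·5 + 2, 5 = 2·2 + 1, 2 = 2·1).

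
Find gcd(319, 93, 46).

1

gcd(319, 93):
  319 = 3*93 + 40
  93 = 2*40 + 13
  40 = 3*13 + 1
  13 = 13*1
so gcd(319, 93) = 1.
gcd(1, 46) = 1.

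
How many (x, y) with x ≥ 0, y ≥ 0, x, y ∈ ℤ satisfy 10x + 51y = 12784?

gcd(51, 10):
  51 = 5·10 + 1
  10 = 10·1
so gcd(51, 10) = 1.
Back-substitute for Bézout coefficients:
  1 = 51 - 5·10
  ... = 10·(-5) + 51·(1)
Scale by 12784: one solution is (-63920, 12784). Reduce x mod 51: (34, 244).
General: x = 34 + 51t, y = 244 - 10t.
x ≥ 0 ⇒ t ≥ 0; y ≥ 0 ⇒ t ≤ 24. So t ∈ [0, 24]: 25 solutions.

25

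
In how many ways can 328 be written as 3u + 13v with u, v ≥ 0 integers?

gcd(13, 3):
  13 = 4*3 + 1
  3 = 3*1
so gcd(13, 3) = 1.
Back-substitute for Bézout coefficients:
  1 = 13 - 4*3
  ... = 3*(-4) + 13*(1)
Scale by 328: one solution is (-1312, 328). Reduce u mod 13: (1, 25).
General: u = 1 + 13t, v = 25 - 3t.
u ≥ 0 ⇒ t ≥ 0; v ≥ 0 ⇒ t ≤ 8. So t ∈ [0, 8]: 9 solutions.

9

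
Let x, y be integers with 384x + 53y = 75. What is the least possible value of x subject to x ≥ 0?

gcd(384, 53):
  384 = 7·53 + 13
  53 = 4·13 + 1
  13 = 13·1
so gcd(384, 53) = 1.
1 divides 75, so solutions exist.
Back-substitute for Bézout coefficients:
  1 = 53 - 4·13
  ... = 384·(-4) + 53·(29)
Scale by 75/1 = 75: (x₀, y₀) = (-300, 2175).
General solution: x = -300 + 53t, y = 2175 - 384t for integer t.
x ≥ 0: smallest is -300 mod 53 = 18 (at t = 6), with y = -129.

18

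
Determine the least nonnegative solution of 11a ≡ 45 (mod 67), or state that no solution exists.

gcd(67, 11):
  67 = 6×11 + 1
  11 = 11×1
so gcd(67, 11) = 1.
1 divides 45, so solutions exist.
Back-substitute for Bézout coefficients:
  1 = 67 - 6×11
  ... = 11×(-6) + 67×(1)
So 11×(-6) ≡ 1 (mod 67); multiply by 45: a ≡ -270 (mod 67).
Smallest nonnegative: a = -270 mod 67 = 65.

65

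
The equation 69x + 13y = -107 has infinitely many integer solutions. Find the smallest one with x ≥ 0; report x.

9

gcd(69, 13) = 1  (69 = 5*13 + 4, 13 = 3*4 + 1, 4 = 4*1).
1 divides -107, so solutions exist.
Back-substituting, 69*(-3) + 13*(16) = 1.
Scale by -107/1 = -107: (x₀, y₀) = (321, -1712).
General solution: x = 321 + 13t, y = -1712 - 69t for integer t.
x ≥ 0: smallest is 321 mod 13 = 9 (at t = -24), with y = -56.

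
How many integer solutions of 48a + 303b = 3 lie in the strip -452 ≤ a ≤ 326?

8

gcd(303, 48) = 3  (303 = 6×48 + 15, 48 = 3×15 + 3, 15 = 5×3).
Back-substituting, 48×(19) + 303×(-3) = 3.
Scale by 1: particular solution (19, -3); reduce a mod 101: (19, -3).
General solution: a = 19 + 101t, b = -3 - 16t for integer t.
-452 ≤ 19 + 101t ≤ 326 gives t ∈ [-4, 3], which is 8 values.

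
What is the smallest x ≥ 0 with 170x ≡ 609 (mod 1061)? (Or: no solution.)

946

gcd(1061, 170) = 1.
1 divides 609, so solutions exist.
By Bézout, 170×(181) + 1061×(-29) = 1.
So 170×(181) ≡ 1 (mod 1061); multiply by 609: x ≡ 110229 (mod 1061).
Smallest nonnegative: x = 110229 mod 1061 = 946.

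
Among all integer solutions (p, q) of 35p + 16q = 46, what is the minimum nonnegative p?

10

gcd(35, 16) = 1  (35 = 2×16 + 3, 16 = 5×3 + 1, 3 = 3×1).
1 divides 46, so solutions exist.
Back-substituting, 35×(-5) + 16×(11) = 1.
Scale by 46/1 = 46: (p₀, q₀) = (-230, 506).
General solution: p = -230 + 16t, q = 506 - 35t for integer t.
p ≥ 0: smallest is -230 mod 16 = 10 (at t = 15), with q = -19.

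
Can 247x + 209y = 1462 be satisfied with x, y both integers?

no

gcd(247, 209) = 19  (247 = 1×209 + 38, 209 = 5×38 + 19, 38 = 2×19).
19 does not divide 1462 (remainder 18), so no integer solutions.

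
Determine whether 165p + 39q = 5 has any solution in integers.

gcd(165, 39):
  165 = 4·39 + 9
  39 = 4·9 + 3
  9 = 3·3
so gcd(165, 39) = 3.
3 does not divide 5 (remainder 2), so no integer solutions.

no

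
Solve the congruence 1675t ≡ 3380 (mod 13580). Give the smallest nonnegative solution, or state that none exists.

gcd(13580, 1675) = 5  (13580 = 8*1675 + 180, 1675 = 9*180 + 55, 180 = 3*55 + 15, 55 = 3*15 + 10, 15 = 1*10 + 5, 10 = 2*5).
5 divides 3380, so solutions exist.
Back-substituting, 1675*(-981) + 13580*(121) = 5.
So 1675*(-981) ≡ 5 (mod 13580); multiply by 676: t ≡ -663156 (mod 2716).
Smallest nonnegative: t = -663156 mod 2716 = 2264.

2264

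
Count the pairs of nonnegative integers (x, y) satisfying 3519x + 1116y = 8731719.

20

gcd(3519, 1116) = 9  (3519 = 3×1116 + 171, 1116 = 6×171 + 90, 171 = 1×90 + 81, 90 = 1×81 + 9, 81 = 9×9).
Back-substituting, 3519×(-13) + 1116×(41) = 9.
Scale by 970191: one solution is (-12612483, 39777831). Reduce x mod 124: (53, 7657).
General: x = 53 + 124t, y = 7657 - 391t.
x ≥ 0 ⇒ t ≥ 0; y ≥ 0 ⇒ t ≤ 19. So t ∈ [0, 19]: 20 solutions.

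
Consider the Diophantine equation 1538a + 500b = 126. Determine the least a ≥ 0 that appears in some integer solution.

gcd(1538, 500) = 2.
2 divides 126, so solutions exist.
By Bézout, 1538*(79) + 500*(-243) = 2.
Scale by 126/2 = 63: (a₀, b₀) = (4977, -15309).
General solution: a = 4977 + 250t, b = -15309 - 769t for integer t.
a ≥ 0: smallest is 4977 mod 250 = 227 (at t = -19), with b = -698.

227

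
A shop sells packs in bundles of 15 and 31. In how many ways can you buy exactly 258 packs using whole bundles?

Need nonnegative integers with 15j + 31k = 258.
gcd(15, 31) = 1, and 15·(-2) + 31·(1) = 1.
So (j₀, k₀) = (-516, 258); general j = -516 + 31t, k = 258 - 15t.
j ≥ 0 ⇒ t ≥ 17; k ≥ 0 ⇒ t ≤ 17. That's 1 value of t.

1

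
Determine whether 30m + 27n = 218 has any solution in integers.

gcd(30, 27) = 3  (30 = 1·27 + 3, 27 = 9·3).
3 does not divide 218 (remainder 2), so no integer solutions.

no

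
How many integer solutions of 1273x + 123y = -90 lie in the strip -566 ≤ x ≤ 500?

9

gcd(1273, 123):
  1273 = 10*123 + 43
  123 = 2*43 + 37
  43 = 1*37 + 6
  37 = 6*6 + 1
  6 = 6*1
so gcd(1273, 123) = 1.
Back-substitute for Bézout coefficients:
  1 = 37 - 6*6
  ... = 1273*(-20) + 123*(207)
Scale by -90: particular solution (1800, -18630); reduce x mod 123: (78, -808).
General solution: x = 78 + 123t, y = -808 - 1273t for integer t.
-566 ≤ 78 + 123t ≤ 500 gives t ∈ [-5, 3], which is 9 values.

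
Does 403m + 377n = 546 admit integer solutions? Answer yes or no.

yes

gcd(403, 377):
  403 = 1×377 + 26
  377 = 14×26 + 13
  26 = 2×13
so gcd(403, 377) = 13.
13 divides 546, so integer solutions exist.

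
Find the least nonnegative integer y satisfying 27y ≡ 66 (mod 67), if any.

62

gcd(67, 27) = 1  (67 = 2*27 + 13, 27 = 2*13 + 1, 13 = 13*1).
1 divides 66, so solutions exist.
Back-substituting, 27*(5) + 67*(-2) = 1.
So 27*(5) ≡ 1 (mod 67); multiply by 66: y ≡ 330 (mod 67).
Smallest nonnegative: y = 330 mod 67 = 62.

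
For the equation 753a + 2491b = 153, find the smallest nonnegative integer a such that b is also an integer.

1469

gcd(2491, 753) = 1  (2491 = 3*753 + 232, 753 = 3*232 + 57, 232 = 4*57 + 4, 57 = 14*4 + 1, 4 = 4*1).
1 divides 153, so solutions exist.
Back-substituting, 753*(612) + 2491*(-185) = 1.
Scale by 153/1 = 153: (a₀, b₀) = (93636, -28305).
General solution: a = 93636 + 2491t, b = -28305 - 753t for integer t.
a ≥ 0: smallest is 93636 mod 2491 = 1469 (at t = -37), with b = -444.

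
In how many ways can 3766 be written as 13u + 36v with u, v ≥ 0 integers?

8

gcd(36, 13) = 1.
By Bézout, 13×(-11) + 36×(4) = 1.
One solution: (10, 101).
General: u = 10 + 36t, v = 101 - 13t.
u ≥ 0 ⇒ t ≥ 0; v ≥ 0 ⇒ t ≤ 7. So t ∈ [0, 7]: 8 solutions.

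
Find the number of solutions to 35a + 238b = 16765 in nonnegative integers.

gcd(238, 35):
  238 = 6·35 + 28
  35 = 1·28 + 7
  28 = 4·7
so gcd(238, 35) = 7.
Back-substitute for Bézout coefficients:
  7 = 35 - 1·28
  ... = 35·(7) + 238·(-1)
Scale by 2395: one solution is (16765, -2395). Reduce a mod 34: (3, 70).
General: a = 3 + 34t, b = 70 - 5t.
a ≥ 0 ⇒ t ≥ 0; b ≥ 0 ⇒ t ≤ 14. So t ∈ [0, 14]: 15 solutions.

15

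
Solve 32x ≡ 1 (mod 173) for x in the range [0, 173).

gcd(173, 32) = 1.
By Bézout, 32×(-27) + 173×(5) = 1.
So 32×-27 ≡ 1 (mod 173), and -27 mod 173 = 146.

146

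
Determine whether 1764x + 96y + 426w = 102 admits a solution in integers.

gcd(1764, 96) = 12  (1764 = 18*96 + 36, 96 = 2*36 + 24, 36 = 1*24 + 12, 24 = 2*12).
gcd(12, 426) = 6.
6 divides 102, so integer solutions exist.

yes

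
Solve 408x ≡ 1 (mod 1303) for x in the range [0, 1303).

1204

gcd(1303, 408) = 1  (1303 = 3*408 + 79, 408 = 5*79 + 13, 79 = 6*13 + 1, 13 = 13*1).
Back-substituting, 408*(-99) + 1303*(31) = 1.
So 408*-99 ≡ 1 (mod 1303), and -99 mod 1303 = 1204.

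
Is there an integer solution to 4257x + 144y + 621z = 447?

no

gcd(4257, 144):
  4257 = 29*144 + 81
  144 = 1*81 + 63
  81 = 1*63 + 18
  63 = 3*18 + 9
  18 = 2*9
so gcd(4257, 144) = 9.
gcd(9, 621) = 9.
9 does not divide 447 (remainder 6), so no integer solutions.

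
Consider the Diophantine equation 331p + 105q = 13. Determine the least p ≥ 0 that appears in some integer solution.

73

gcd(331, 105):
  331 = 3·105 + 16
  105 = 6·16 + 9
  16 = 1·9 + 7
  9 = 1·7 + 2
  7 = 3·2 + 1
  2 = 2·1
so gcd(331, 105) = 1.
1 divides 13, so solutions exist.
Back-substitute for Bézout coefficients:
  1 = 7 - 3·2
  ... = 331·(46) + 105·(-145)
Scale by 13/1 = 13: (p₀, q₀) = (598, -1885).
General solution: p = 598 + 105t, q = -1885 - 331t for integer t.
p ≥ 0: smallest is 598 mod 105 = 73 (at t = -5), with q = -230.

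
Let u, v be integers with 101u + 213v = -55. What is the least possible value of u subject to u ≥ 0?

gcd(213, 101):
  213 = 2×101 + 11
  101 = 9×11 + 2
  11 = 5×2 + 1
  2 = 2×1
so gcd(213, 101) = 1.
1 divides -55, so solutions exist.
Back-substitute for Bézout coefficients:
  1 = 11 - 5×2
  ... = 101×(-97) + 213×(46)
Scale by -55/1 = -55: (u₀, v₀) = (5335, -2530).
General solution: u = 5335 + 213t, v = -2530 - 101t for integer t.
u ≥ 0: smallest is 5335 mod 213 = 10 (at t = -25), with v = -5.

10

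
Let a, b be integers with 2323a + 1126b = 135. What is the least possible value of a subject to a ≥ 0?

gcd(2323, 1126):
  2323 = 2×1126 + 71
  1126 = 15×71 + 61
  71 = 1×61 + 10
  61 = 6×10 + 1
  10 = 10×1
so gcd(2323, 1126) = 1.
1 divides 135, so solutions exist.
Back-substitute for Bézout coefficients:
  1 = 61 - 6×10
  ... = 2323×(-111) + 1126×(229)
Scale by 135/1 = 135: (a₀, b₀) = (-14985, 30915).
General solution: a = -14985 + 1126t, b = 30915 - 2323t for integer t.
a ≥ 0: smallest is -14985 mod 1126 = 779 (at t = 14), with b = -1607.

779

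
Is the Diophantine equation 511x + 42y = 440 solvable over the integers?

gcd(511, 42):
  511 = 12×42 + 7
  42 = 6×7
so gcd(511, 42) = 7.
7 does not divide 440 (remainder 6), so no integer solutions.

no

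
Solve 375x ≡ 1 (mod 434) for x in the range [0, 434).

gcd(434, 375):
  434 = 1·375 + 59
  375 = 6·59 + 21
  59 = 2·21 + 17
  21 = 1·17 + 4
  17 = 4·4 + 1
  4 = 4·1
so gcd(434, 375) = 1.
Back-substitute for Bézout coefficients:
  1 = 17 - 4·4
  ... = 375·(-103) + 434·(89)
So 375·-103 ≡ 1 (mod 434), and -103 mod 434 = 331.

331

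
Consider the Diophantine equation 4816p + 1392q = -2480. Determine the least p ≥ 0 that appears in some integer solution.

gcd(4816, 1392):
  4816 = 3×1392 + 640
  1392 = 2×640 + 112
  640 = 5×112 + 80
  112 = 1×80 + 32
  80 = 2×32 + 16
  32 = 2×16
so gcd(4816, 1392) = 16.
16 divides -2480, so solutions exist.
Back-substitute for Bézout coefficients:
  16 = 80 - 2×32
  ... = 4816×(37) + 1392×(-128)
Scale by -2480/16 = -155: (p₀, q₀) = (-5735, 19840).
General solution: p = -5735 + 87t, q = 19840 - 301t for integer t.
p ≥ 0: smallest is -5735 mod 87 = 7 (at t = 66), with q = -26.

7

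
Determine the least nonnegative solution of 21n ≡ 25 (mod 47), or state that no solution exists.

gcd(47, 21):
  47 = 2×21 + 5
  21 = 4×5 + 1
  5 = 5×1
so gcd(47, 21) = 1.
1 divides 25, so solutions exist.
Back-substitute for Bézout coefficients:
  1 = 21 - 4×5
  ... = 21×(9) + 47×(-4)
So 21×(9) ≡ 1 (mod 47); multiply by 25: n ≡ 225 (mod 47).
Smallest nonnegative: n = 225 mod 47 = 37.

37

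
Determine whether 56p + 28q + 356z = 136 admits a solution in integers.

gcd(56, 28) = 28  (56 = 2×28).
gcd(28, 356) = 4.
4 divides 136, so integer solutions exist.

yes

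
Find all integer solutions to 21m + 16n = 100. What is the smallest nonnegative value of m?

4

gcd(21, 16):
  21 = 1*16 + 5
  16 = 3*5 + 1
  5 = 5*1
so gcd(21, 16) = 1.
1 divides 100, so solutions exist.
Back-substitute for Bézout coefficients:
  1 = 16 - 3*5
  ... = 21*(-3) + 16*(4)
Scale by 100/1 = 100: (m₀, n₀) = (-300, 400).
General solution: m = -300 + 16t, n = 400 - 21t for integer t.
m ≥ 0: smallest is -300 mod 16 = 4 (at t = 19), with n = 1.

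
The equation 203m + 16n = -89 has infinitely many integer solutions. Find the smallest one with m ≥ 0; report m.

5

gcd(203, 16) = 1  (203 = 12*16 + 11, 16 = 1*11 + 5, 11 = 2*5 + 1, 5 = 5*1).
1 divides -89, so solutions exist.
Back-substituting, 203*(3) + 16*(-38) = 1.
Scale by -89/1 = -89: (m₀, n₀) = (-267, 3382).
General solution: m = -267 + 16t, n = 3382 - 203t for integer t.
m ≥ 0: smallest is -267 mod 16 = 5 (at t = 17), with n = -69.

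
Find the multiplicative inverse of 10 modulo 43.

gcd(43, 10) = 1.
By Bézout, 10×(13) + 43×(-3) = 1.
So 10×13 ≡ 1 (mod 43), and 13 mod 43 = 13.

13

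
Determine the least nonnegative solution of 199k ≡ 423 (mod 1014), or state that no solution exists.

gcd(1014, 199) = 1.
1 divides 423, so solutions exist.
By Bézout, 199·(-107) + 1014·(21) = 1.
So 199·(-107) ≡ 1 (mod 1014); multiply by 423: k ≡ -45261 (mod 1014).
Smallest nonnegative: k = -45261 mod 1014 = 369.

369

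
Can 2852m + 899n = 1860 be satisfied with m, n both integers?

gcd(2852, 899) = 31  (2852 = 3*899 + 155, 899 = 5*155 + 124, 155 = 1*124 + 31, 124 = 4*31).
31 divides 1860, so integer solutions exist.

yes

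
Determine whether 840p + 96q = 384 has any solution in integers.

yes

gcd(840, 96) = 24.
24 divides 384, so integer solutions exist.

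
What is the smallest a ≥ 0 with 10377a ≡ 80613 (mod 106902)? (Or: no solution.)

gcd(106902, 10377):
  106902 = 10*10377 + 3132
  10377 = 3*3132 + 981
  3132 = 3*981 + 189
  981 = 5*189 + 36
  189 = 5*36 + 9
  36 = 4*9
so gcd(106902, 10377) = 9.
9 divides 80613, so solutions exist.
Back-substitute for Bézout coefficients:
  9 = 189 - 5*36
  ... = 10377*(-2833) + 106902*(275)
So 10377*(-2833) ≡ 9 (mod 106902); multiply by 8957: a ≡ -25375181 (mod 11878).
Smallest nonnegative: a = -25375181 mod 11878 = 8105.

8105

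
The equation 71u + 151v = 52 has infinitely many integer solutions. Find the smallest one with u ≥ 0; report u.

gcd(151, 71) = 1  (151 = 2·71 + 9, 71 = 7·9 + 8, 9 = 1·8 + 1, 8 = 8·1).
1 divides 52, so solutions exist.
Back-substituting, 71·(-17) + 151·(8) = 1.
Scale by 52/1 = 52: (u₀, v₀) = (-884, 416).
General solution: u = -884 + 151t, v = 416 - 71t for integer t.
u ≥ 0: smallest is -884 mod 151 = 22 (at t = 6), with v = -10.

22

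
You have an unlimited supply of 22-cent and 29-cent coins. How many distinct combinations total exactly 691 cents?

1

Need nonnegative integers with 22j + 29k = 691.
gcd(22, 29) = 1, and 22·(4) + 29·(-3) = 1.
So (j₀, k₀) = (2764, -2073); general j = 2764 + 29t, k = -2073 - 22t.
j ≥ 0 ⇒ t ≥ -95; k ≥ 0 ⇒ t ≤ -95. That's 1 value of t.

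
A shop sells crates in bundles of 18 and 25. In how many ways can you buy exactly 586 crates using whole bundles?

2

Need nonnegative integers with 18j + 25k = 586.
gcd(18, 25) = 1, and 18·(7) + 25·(-5) = 1.
So (j₀, k₀) = (4102, -2930); general j = 4102 + 25t, k = -2930 - 18t.
j ≥ 0 ⇒ t ≥ -164; k ≥ 0 ⇒ t ≤ -163. That's 2 values of t.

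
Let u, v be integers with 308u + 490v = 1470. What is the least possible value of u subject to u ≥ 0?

gcd(490, 308):
  490 = 1*308 + 182
  308 = 1*182 + 126
  182 = 1*126 + 56
  126 = 2*56 + 14
  56 = 4*14
so gcd(490, 308) = 14.
14 divides 1470, so solutions exist.
Back-substitute for Bézout coefficients:
  14 = 126 - 2*56
  ... = 308*(8) + 490*(-5)
Scale by 1470/14 = 105: (u₀, v₀) = (840, -525).
General solution: u = 840 + 35t, v = -525 - 22t for integer t.
u ≥ 0: smallest is 840 mod 35 = 0 (at t = -24), with v = 3.

0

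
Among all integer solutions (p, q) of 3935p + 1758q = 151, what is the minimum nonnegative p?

gcd(3935, 1758):
  3935 = 2*1758 + 419
  1758 = 4*419 + 82
  419 = 5*82 + 9
  82 = 9*9 + 1
  9 = 9*1
so gcd(3935, 1758) = 1.
1 divides 151, so solutions exist.
Back-substitute for Bézout coefficients:
  1 = 82 - 9*9
  ... = 3935*(-193) + 1758*(432)
Scale by 151/1 = 151: (p₀, q₀) = (-29143, 65232).
General solution: p = -29143 + 1758t, q = 65232 - 3935t for integer t.
p ≥ 0: smallest is -29143 mod 1758 = 743 (at t = 17), with q = -1663.

743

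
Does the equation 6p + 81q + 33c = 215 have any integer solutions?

gcd(81, 6):
  81 = 13*6 + 3
  6 = 2*3
so gcd(81, 6) = 3.
gcd(3, 33) = 3.
3 does not divide 215 (remainder 2), so no integer solutions.

no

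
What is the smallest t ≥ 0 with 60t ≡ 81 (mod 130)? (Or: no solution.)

no solution

gcd(130, 60) = 10.
10 does not divide 81, so the congruence has no solution.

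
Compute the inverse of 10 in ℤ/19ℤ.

2

gcd(19, 10) = 1  (19 = 1·10 + 9, 10 = 1·9 + 1, 9 = 9·1).
Back-substituting, 10·(2) + 19·(-1) = 1.
So 10·2 ≡ 1 (mod 19), and 2 mod 19 = 2.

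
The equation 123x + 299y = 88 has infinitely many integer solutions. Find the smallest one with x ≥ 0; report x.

gcd(299, 123) = 1  (299 = 2·123 + 53, 123 = 2·53 + 17, 53 = 3·17 + 2, 17 = 8·2 + 1, 2 = 2·1).
1 divides 88, so solutions exist.
Back-substituting, 123·(141) + 299·(-58) = 1.
Scale by 88/1 = 88: (x₀, y₀) = (12408, -5104).
General solution: x = 12408 + 299t, y = -5104 - 123t for integer t.
x ≥ 0: smallest is 12408 mod 299 = 149 (at t = -41), with y = -61.

149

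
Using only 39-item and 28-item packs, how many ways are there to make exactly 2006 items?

Need nonnegative integers with 39j + 28k = 2006.
gcd(39, 28) = 1, and 39·(-5) + 28·(7) = 1.
So (j₀, k₀) = (-10030, 14042); general j = -10030 + 28t, k = 14042 - 39t.
j ≥ 0 ⇒ t ≥ 359; k ≥ 0 ⇒ t ≤ 360. That's 2 values of t.

2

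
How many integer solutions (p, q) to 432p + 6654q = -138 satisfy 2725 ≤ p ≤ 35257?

30

gcd(6654, 432) = 6  (6654 = 15·432 + 174, 432 = 2·174 + 84, 174 = 2·84 + 6, 84 = 14·6).
Back-substituting, 432·(-77) + 6654·(5) = 6.
Scale by -23: particular solution (1771, -115); reduce p mod 1109: (662, -43).
General solution: p = 662 + 1109t, q = -43 - 72t for integer t.
2725 ≤ 662 + 1109t ≤ 35257 gives t ∈ [2, 31], which is 30 values.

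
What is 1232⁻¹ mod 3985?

3723

gcd(3985, 1232) = 1  (3985 = 3×1232 + 289, 1232 = 4×289 + 76, 289 = 3×76 + 61, 76 = 1×61 + 15, 61 = 4×15 + 1, 15 = 15×1).
Back-substituting, 1232×(-262) + 3985×(81) = 1.
So 1232×-262 ≡ 1 (mod 3985), and -262 mod 3985 = 3723.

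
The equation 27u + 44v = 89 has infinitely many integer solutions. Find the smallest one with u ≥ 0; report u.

31

gcd(44, 27):
  44 = 1·27 + 17
  27 = 1·17 + 10
  17 = 1·10 + 7
  10 = 1·7 + 3
  7 = 2·3 + 1
  3 = 3·1
so gcd(44, 27) = 1.
1 divides 89, so solutions exist.
Back-substitute for Bézout coefficients:
  1 = 7 - 2·3
  ... = 27·(-13) + 44·(8)
Scale by 89/1 = 89: (u₀, v₀) = (-1157, 712).
General solution: u = -1157 + 44t, v = 712 - 27t for integer t.
u ≥ 0: smallest is -1157 mod 44 = 31 (at t = 27), with v = -17.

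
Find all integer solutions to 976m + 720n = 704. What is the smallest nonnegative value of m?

gcd(976, 720) = 16.
16 divides 704, so solutions exist.
By Bézout, 976·(-14) + 720·(19) = 16.
Scale by 704/16 = 44: (m₀, n₀) = (-616, 836).
General solution: m = -616 + 45t, n = 836 - 61t for integer t.
m ≥ 0: smallest is -616 mod 45 = 14 (at t = 14), with n = -18.

14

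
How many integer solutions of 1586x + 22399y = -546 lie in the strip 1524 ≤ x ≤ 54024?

gcd(22399, 1586) = 13  (22399 = 14×1586 + 195, 1586 = 8×195 + 26, 195 = 7×26 + 13, 26 = 2×13).
Back-substituting, 1586×(-805) + 22399×(57) = 13.
Scale by -42: particular solution (33810, -2394); reduce x mod 1723: (1073, -76).
General solution: x = 1073 + 1723t, y = -76 - 122t for integer t.
1524 ≤ 1073 + 1723t ≤ 54024 gives t ∈ [1, 30], which is 30 values.

30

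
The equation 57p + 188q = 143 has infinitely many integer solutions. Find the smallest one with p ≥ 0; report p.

gcd(188, 57):
  188 = 3*57 + 17
  57 = 3*17 + 6
  17 = 2*6 + 5
  6 = 1*5 + 1
  5 = 5*1
so gcd(188, 57) = 1.
1 divides 143, so solutions exist.
Back-substitute for Bézout coefficients:
  1 = 6 - 1*5
  ... = 57*(33) + 188*(-10)
Scale by 143/1 = 143: (p₀, q₀) = (4719, -1430).
General solution: p = 4719 + 188t, q = -1430 - 57t for integer t.
p ≥ 0: smallest is 4719 mod 188 = 19 (at t = -25), with q = -5.

19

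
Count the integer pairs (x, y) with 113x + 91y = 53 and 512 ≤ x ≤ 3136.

29

gcd(113, 91) = 1.
By Bézout, 113·(29) + 91·(-36) = 1.
Particular solution: (81, -100).
General solution: x = 81 + 91t, y = -100 - 113t for integer t.
512 ≤ 81 + 91t ≤ 3136 gives t ∈ [5, 33], which is 29 values.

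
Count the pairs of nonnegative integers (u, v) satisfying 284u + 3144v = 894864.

4

gcd(3144, 284) = 4  (3144 = 11×284 + 20, 284 = 14×20 + 4, 20 = 5×4).
Back-substituting, 284×(155) + 3144×(-14) = 4.
Scale by 223716: one solution is (34675980, -3132024). Reduce u mod 786: (18, 283).
General: u = 18 + 786t, v = 283 - 71t.
u ≥ 0 ⇒ t ≥ 0; v ≥ 0 ⇒ t ≤ 3. So t ∈ [0, 3]: 4 solutions.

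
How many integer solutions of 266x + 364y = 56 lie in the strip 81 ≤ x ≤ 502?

gcd(364, 266) = 14.
By Bézout, 266·(11) + 364·(-8) = 14.
Particular solution: (18, -13).
General solution: x = 18 + 26t, y = -13 - 19t for integer t.
81 ≤ 18 + 26t ≤ 502 gives t ∈ [3, 18], which is 16 values.

16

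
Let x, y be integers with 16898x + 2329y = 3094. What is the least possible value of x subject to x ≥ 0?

60

gcd(16898, 2329) = 17  (16898 = 7·2329 + 595, 2329 = 3·595 + 544, 595 = 1·544 + 51, 544 = 10·51 + 34, 51 = 1·34 + 17, 34 = 2·17).
17 divides 3094, so solutions exist.
Back-substituting, 16898·(47) + 2329·(-341) = 17.
Scale by 3094/17 = 182: (x₀, y₀) = (8554, -62062).
General solution: x = 8554 + 137t, y = -62062 - 994t for integer t.
x ≥ 0: smallest is 8554 mod 137 = 60 (at t = -62), with y = -434.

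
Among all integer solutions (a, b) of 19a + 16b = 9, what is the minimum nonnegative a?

3

gcd(19, 16) = 1  (19 = 1×16 + 3, 16 = 5×3 + 1, 3 = 3×1).
1 divides 9, so solutions exist.
Back-substituting, 19×(-5) + 16×(6) = 1.
Scale by 9/1 = 9: (a₀, b₀) = (-45, 54).
General solution: a = -45 + 16t, b = 54 - 19t for integer t.
a ≥ 0: smallest is -45 mod 16 = 3 (at t = 3), with b = -3.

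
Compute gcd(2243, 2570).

gcd(2570, 2243):
  2570 = 1·2243 + 327
  2243 = 6·327 + 281
  327 = 1·281 + 46
  281 = 6·46 + 5
  46 = 9·5 + 1
  5 = 5·1
so gcd(2570, 2243) = 1.

1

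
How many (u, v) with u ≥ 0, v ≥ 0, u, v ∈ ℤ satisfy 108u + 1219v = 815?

0

gcd(1219, 108):
  1219 = 11·108 + 31
  108 = 3·31 + 15
  31 = 2·15 + 1
  15 = 15·1
so gcd(1219, 108) = 1.
Back-substitute for Bézout coefficients:
  1 = 31 - 2·15
  ... = 108·(-79) + 1219·(7)
Scale by 815: one solution is (-64385, 5705). Reduce u mod 1219: (222, -19).
General: u = 222 + 1219t, v = -19 - 108t.
u ≥ 0 ⇒ t ≥ 0; v ≥ 0 ⇒ t ≤ -1. So t ∈ [0, -1]: 0 solutions.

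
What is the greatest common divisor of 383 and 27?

1

gcd(383, 27) = 1  (383 = 14*27 + 5, 27 = 5*5 + 2, 5 = 2*2 + 1, 2 = 2*1).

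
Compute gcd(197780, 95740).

gcd(197780, 95740):
  197780 = 2*95740 + 6300
  95740 = 15*6300 + 1240
  6300 = 5*1240 + 100
  1240 = 12*100 + 40
  100 = 2*40 + 20
  40 = 2*20
so gcd(197780, 95740) = 20.

20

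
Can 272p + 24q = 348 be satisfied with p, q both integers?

no

gcd(272, 24) = 8.
8 does not divide 348 (remainder 4), so no integer solutions.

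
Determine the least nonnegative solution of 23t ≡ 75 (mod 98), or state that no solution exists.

97

gcd(98, 23) = 1  (98 = 4×23 + 6, 23 = 3×6 + 5, 6 = 1×5 + 1, 5 = 5×1).
1 divides 75, so solutions exist.
Back-substituting, 23×(-17) + 98×(4) = 1.
So 23×(-17) ≡ 1 (mod 98); multiply by 75: t ≡ -1275 (mod 98).
Smallest nonnegative: t = -1275 mod 98 = 97.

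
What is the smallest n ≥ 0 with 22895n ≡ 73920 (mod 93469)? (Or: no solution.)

26662

gcd(93469, 22895) = 1  (93469 = 4*22895 + 1889, 22895 = 12*1889 + 227, 1889 = 8*227 + 73, 227 = 3*73 + 8, 73 = 9*8 + 1, 8 = 8*1).
1 divides 73920, so solutions exist.
Back-substituting, 22895*(-11529) + 93469*(2824) = 1.
So 22895*(-11529) ≡ 1 (mod 93469); multiply by 73920: n ≡ -852223680 (mod 93469).
Smallest nonnegative: n = -852223680 mod 93469 = 26662.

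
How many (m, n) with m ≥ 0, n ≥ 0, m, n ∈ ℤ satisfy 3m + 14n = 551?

gcd(14, 3):
  14 = 4*3 + 2
  3 = 1*2 + 1
  2 = 2*1
so gcd(14, 3) = 1.
Back-substitute for Bézout coefficients:
  1 = 3 - 1*2
  ... = 3*(5) + 14*(-1)
Scale by 551: one solution is (2755, -551). Reduce m mod 14: (11, 37).
General: m = 11 + 14t, n = 37 - 3t.
m ≥ 0 ⇒ t ≥ 0; n ≥ 0 ⇒ t ≤ 12. So t ∈ [0, 12]: 13 solutions.

13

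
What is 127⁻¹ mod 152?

gcd(152, 127) = 1.
By Bézout, 127·(-73) + 152·(61) = 1.
So 127·-73 ≡ 1 (mod 152), and -73 mod 152 = 79.

79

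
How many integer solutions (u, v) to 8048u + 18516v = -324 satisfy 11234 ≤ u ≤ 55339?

9

gcd(18516, 8048) = 4.
By Bézout, 8048×(329) + 18516×(-143) = 4.
Particular solution: (1125, -489).
General solution: u = 1125 + 4629t, v = -489 - 2012t for integer t.
11234 ≤ 1125 + 4629t ≤ 55339 gives t ∈ [3, 11], which is 9 values.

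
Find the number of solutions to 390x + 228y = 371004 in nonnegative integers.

gcd(390, 228) = 6.
By Bézout, 390·(-7) + 228·(12) = 6.
One solution: (20, 1593).
General: x = 20 + 38t, y = 1593 - 65t.
x ≥ 0 ⇒ t ≥ 0; y ≥ 0 ⇒ t ≤ 24. So t ∈ [0, 24]: 25 solutions.

25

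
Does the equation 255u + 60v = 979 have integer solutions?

no

gcd(255, 60) = 15.
15 does not divide 979 (remainder 4), so no integer solutions.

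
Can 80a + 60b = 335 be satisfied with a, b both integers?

no

gcd(80, 60) = 20.
20 does not divide 335 (remainder 15), so no integer solutions.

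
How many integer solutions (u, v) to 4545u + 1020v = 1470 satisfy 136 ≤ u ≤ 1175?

gcd(4545, 1020) = 15.
By Bézout, 4545·(11) + 1020·(-49) = 15.
Particular solution: (58, -257).
General solution: u = 58 + 68t, v = -257 - 303t for integer t.
136 ≤ 58 + 68t ≤ 1175 gives t ∈ [2, 16], which is 15 values.

15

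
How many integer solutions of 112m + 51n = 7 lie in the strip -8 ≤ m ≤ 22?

1

gcd(112, 51):
  112 = 2*51 + 10
  51 = 5*10 + 1
  10 = 10*1
so gcd(112, 51) = 1.
Back-substitute for Bézout coefficients:
  1 = 51 - 5*10
  ... = 112*(-5) + 51*(11)
Scale by 7: particular solution (-35, 77); reduce m mod 51: (16, -35).
General solution: m = 16 + 51t, n = -35 - 112t for integer t.
-8 ≤ 16 + 51t ≤ 22 gives t ∈ [0, 0], which is 1 value.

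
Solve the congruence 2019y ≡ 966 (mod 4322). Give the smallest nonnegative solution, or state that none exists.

gcd(4322, 2019) = 1  (4322 = 2×2019 + 284, 2019 = 7×284 + 31, 284 = 9×31 + 5, 31 = 6×5 + 1, 5 = 5×1).
1 divides 966, so solutions exist.
Back-substituting, 2019×(837) + 4322×(-391) = 1.
So 2019×(837) ≡ 1 (mod 4322); multiply by 966: y ≡ 808542 (mod 4322).
Smallest nonnegative: y = 808542 mod 4322 = 328.

328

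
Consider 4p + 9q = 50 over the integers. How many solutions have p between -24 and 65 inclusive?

10

gcd(9, 4) = 1  (9 = 2×4 + 1, 4 = 4×1).
Back-substituting, 4×(-2) + 9×(1) = 1.
Scale by 50: particular solution (-100, 50); reduce p mod 9: (8, 2).
General solution: p = 8 + 9t, q = 2 - 4t for integer t.
-24 ≤ 8 + 9t ≤ 65 gives t ∈ [-3, 6], which is 10 values.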